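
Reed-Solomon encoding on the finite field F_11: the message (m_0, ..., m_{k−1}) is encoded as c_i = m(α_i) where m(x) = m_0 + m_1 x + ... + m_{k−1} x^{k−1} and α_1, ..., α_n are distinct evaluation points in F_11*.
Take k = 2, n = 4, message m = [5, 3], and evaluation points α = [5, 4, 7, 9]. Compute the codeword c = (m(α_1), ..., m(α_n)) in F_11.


c = [9, 6, 4, 10]

Message polynomial: m(x) = 5 + 3·x (mod 11).
For each evaluation point α_i, compute m(α_i) mod 11:
  α_1 = 5: Horner steps 3 → 9, so m(5) = 9.
  α_2 = 4: Horner steps 3 → 6, so m(4) = 6.
  α_3 = 7: Horner steps 3 → 4, so m(7) = 4.
  α_4 = 9: Horner steps 3 → 10, so m(9) = 10.
Codeword c = [9, 6, 4, 10] ∈ F_11^4.


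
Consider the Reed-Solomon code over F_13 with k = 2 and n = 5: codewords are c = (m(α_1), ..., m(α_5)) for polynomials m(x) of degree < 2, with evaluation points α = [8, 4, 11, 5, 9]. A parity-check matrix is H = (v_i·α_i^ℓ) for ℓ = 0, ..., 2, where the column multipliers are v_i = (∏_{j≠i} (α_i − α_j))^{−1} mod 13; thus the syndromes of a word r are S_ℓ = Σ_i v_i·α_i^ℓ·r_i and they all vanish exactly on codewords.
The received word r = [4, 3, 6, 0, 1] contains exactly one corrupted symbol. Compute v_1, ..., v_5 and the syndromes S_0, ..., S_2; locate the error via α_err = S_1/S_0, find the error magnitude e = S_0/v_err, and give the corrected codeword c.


S = (10, 6, 1), error at position 3, error magnitude e = 11, c = [4, 3, 8, 0, 1].

Step 1: column multipliers v_i = (∏_{j≠i}(α_i − α_j))^{−1} mod 13.
  i = 1 (α = 8): (8−4)(8−11)(8−5)(8−9) = 4·(−3)·3·(−1) = 36 ≡ 10, so v_1 = 10^{−1} = 4 (mod 13).
  i = 2 (α = 4): (4−8)(4−11)(4−5)(4−9) = (−4)·(−7)·(−1)·(−5) = 140 ≡ 10, so v_2 = 10^{−1} = 4 (mod 13).
  i = 3 (α = 11): (11−8)(11−4)(11−5)(11−9) = 3·7·6·2 = 252 ≡ 5, so v_3 = 5^{−1} = 8 (mod 13).
  i = 4 (α = 5): (5−8)(5−4)(5−11)(5−9) = (−3)·1·(−6)·(−4) = −72 ≡ 6, so v_4 = 6^{−1} = 11 (mod 13).
  i = 5 (α = 9): (9−8)(9−4)(9−11)(9−5) = 1·5·(−2)·4 = −40 ≡ 12, so v_5 = 12^{−1} = 12 (mod 13).
  v = [4, 4, 8, 11, 12].
Step 2: syndromes of r = [4, 3, 6, 0, 1] (all sums mod 13).
  S_0 = Σ v_i r_i = 4·4 + 4·3 + 8·6 + 11·0 + 12·1 = 88 ≡ 10.
  S_1 = Σ v_i α_i r_i = 4·8·4 + 4·4·3 + 8·11·6 + 11·5·0 + 12·9·1 = 812 ≡ 6.
  α_i^2 mod 13 = [12, 3, 4, 12, 3].
  S_2 = Σ v_i α_i^2 r_i = 4·12·4 + 4·3·3 + 8·4·6 + 11·12·0 + 12·3·1 = 456 ≡ 1.
  S = (10, 6, 1) ≠ 0, so r is not a codeword (an error is present).
Step 3: locate the error. For a single error e at position i, S_ℓ = v_i·e·α_i^ℓ, so α_err = S_1/S_0.
  S_0^{−1} = 10^{−1} = 4 (mod 13), so α_err = 6·4 = 24 ≡ 11 = α_3. Error position i = 3.
  Consistency check: S_2/S_1 = 1·11 = 11 ≡ 11 = α_err ✓ (single-error assumption holds).
Step 4: error magnitude e = S_0/v_3 = S_0·∏_{j≠3}(α_3 − α_j) = 10·5 = 50 ≡ 11 (mod 13).
Step 5: correct position 3: c_3 = r_3 − e = 6 − 11 ≡ 8 (mod 13). Hence c = [4, 3, 8, 0, 1].
  Check: interpolating c through the α_i gives m(x) = 2 + 10·x (degree < 2) with m(α_i) = c_i for every i, so c is indeed a codeword.


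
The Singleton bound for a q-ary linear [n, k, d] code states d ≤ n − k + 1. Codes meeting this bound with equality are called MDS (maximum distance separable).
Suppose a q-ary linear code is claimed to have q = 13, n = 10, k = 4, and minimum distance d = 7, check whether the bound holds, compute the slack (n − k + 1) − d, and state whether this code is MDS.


Singleton RHS = n − k + 1 = 7, slack = 0, bound satisfied, MDS.

Singleton bound: d ≤ n − k + 1.
Here n = 10, k = 4, so n − k + 1 = 7.
Given d = 7, check d ≤ 7: YES.
Slack = (n − k + 1) − d = 0.
The code is MDS (slack = 0).
Description: the claimed parameters are [10, 4, 7]_13; such a code would be MDS (meets Singleton bound).


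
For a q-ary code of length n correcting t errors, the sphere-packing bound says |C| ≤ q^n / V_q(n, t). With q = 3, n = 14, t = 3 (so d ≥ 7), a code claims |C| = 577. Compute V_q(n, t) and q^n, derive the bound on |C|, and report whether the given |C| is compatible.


V_q(n, t) = 3305, q^n = 4782969, Hamming bound = 1447, |C| = 577 ≤ bound (satisfied).

Step 1: Compute V_q(n, t) = Σ_{j=0}^3 C(n, j) (q−1)^j.
  j = 0: C(14,0)·(2)^0 = 1·1 = 1.
  j = 1: C(14,1)·(2)^1 = 14·2 = 28.
  j = 2: C(14,2)·(2)^2 = 91·4 = 364.
  j = 3: C(14,3)·(2)^3 = 364·8 = 2912.
  V_q(n, t) = 1 + 28 + 364 + 2912 = 3305.
Step 2: q^n = 3^14 = 4782969.
Step 3: Hamming bound ⌊q^n / V_q(n,t)⌋ = ⌊4782969/3305⌋ = 1447.
Step 4: Compare |C| = 577 to 1447: satisfied.
The claimed |C| lies below the Hamming bound.


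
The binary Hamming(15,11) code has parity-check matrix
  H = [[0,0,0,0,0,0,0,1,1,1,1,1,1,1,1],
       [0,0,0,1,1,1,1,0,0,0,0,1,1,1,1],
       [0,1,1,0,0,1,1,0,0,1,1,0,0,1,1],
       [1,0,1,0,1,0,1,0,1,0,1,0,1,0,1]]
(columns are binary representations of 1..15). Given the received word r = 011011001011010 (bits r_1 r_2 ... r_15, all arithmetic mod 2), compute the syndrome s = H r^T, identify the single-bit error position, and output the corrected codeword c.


s = (0, 0, 1, 0)^T, error position = 2, corrected codeword c = 001011001011010

Compute s = H r^T mod 2 one row at a time:
  s_1 = 0 + 1 + 0 + 1 + 1 + 0 + 1 + 0 = 4 ≡ 0 (mod 2).
  s_2 = 0 + 1 + 1 + 0 + 1 + 0 + 1 + 0 = 4 ≡ 0 (mod 2).
  s_3 = 1 + 1 + 1 + 0 + 0 + 1 + 1 + 0 = 5 ≡ 1 (mod 2).
  s_4 = 0 + 1 + 1 + 0 + 1 + 1 + 0 + 0 = 4 ≡ 0 (mod 2).
s = (0, 0, 1, 0)^T — this equals column 2 of H (binary 0010), so error is at position 2.
Correct: flip bit 2 of r = 011011001011010 to get c = 001011001011010.


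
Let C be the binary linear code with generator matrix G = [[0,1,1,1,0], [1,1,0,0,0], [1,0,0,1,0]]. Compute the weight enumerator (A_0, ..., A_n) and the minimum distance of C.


Weight distribution: A_0 = 1, A_1 = 1, A_2 = 3, A_3 = 3. Minimum distance d = 1.

Enumerate all 2^3 = 8 messages m ∈ F_2^3.
For each, compute codeword c = mG in F_2^5, then tally its weight.
  m = 000 → c = 00000, weight = 0.
  m = 100 → c = 01110, weight = 3.
  m = 010 → c = 11000, weight = 2.
  m = 110 → c = 10110, weight = 3.
  m = 001 → c = 10010, weight = 2.
  m = 101 → c = 11100, weight = 3.
  m = 011 → c = 01010, weight = 2.
  m = 111 → c = 00100, weight = 1.
Tally weights:
  weight 0: 1 codewords.
  weight 1: 1 codewords.
  weight 2: 3 codewords.
  weight 3: 3 codewords.
Minimum distance d = smallest w > 0 with A_w > 0 = 1.
Sanity: Σ A_w = 8 = 2^3 = 8 ✓.


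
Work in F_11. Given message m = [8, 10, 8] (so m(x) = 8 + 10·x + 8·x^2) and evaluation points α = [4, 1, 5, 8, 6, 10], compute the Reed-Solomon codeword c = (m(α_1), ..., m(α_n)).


c = [0, 4, 5, 6, 4, 6]

Message polynomial: m(x) = 8 + 10·x + 8·x^2 (mod 11).
For each evaluation point α_i, compute m(α_i) mod 11:
  α_1 = 4: Horner steps 8 → 9 → 0, so m(4) = 0.
  α_2 = 1: Horner steps 8 → 7 → 4, so m(1) = 4.
  α_3 = 5: Horner steps 8 → 6 → 5, so m(5) = 5.
  α_4 = 8: Horner steps 8 → 8 → 6, so m(8) = 6.
  α_5 = 6: Horner steps 8 → 3 → 4, so m(6) = 4.
  α_6 = 10: Horner steps 8 → 2 → 6, so m(10) = 6.
Codeword c = [0, 4, 5, 6, 4, 6] ∈ F_11^6.


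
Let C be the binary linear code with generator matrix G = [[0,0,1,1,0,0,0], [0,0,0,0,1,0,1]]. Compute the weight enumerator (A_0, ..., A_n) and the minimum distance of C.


Weight distribution: A_0 = 1, A_2 = 2, A_4 = 1. Minimum distance d = 2.

Enumerate all 2^2 = 4 messages m ∈ F_2^2.
For each, compute codeword c = mG in F_2^7, then tally its weight.
  m = 00 → c = 0000000, weight = 0.
  m = 10 → c = 0011000, weight = 2.
  m = 01 → c = 0000101, weight = 2.
  m = 11 → c = 0011101, weight = 4.
Tally weights:
  weight 0: 1 codewords.
  weight 2: 2 codewords.
  weight 4: 1 codewords.
Minimum distance d = smallest w > 0 with A_w > 0 = 2.
Sanity: Σ A_w = 4 = 2^2 = 4 ✓.


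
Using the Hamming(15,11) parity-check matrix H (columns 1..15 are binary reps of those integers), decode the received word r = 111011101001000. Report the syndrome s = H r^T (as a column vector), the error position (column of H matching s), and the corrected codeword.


s = (0, 0, 0, 1)^T, error position = 1, corrected codeword c = 011011101001000

Compute s = H r^T mod 2 one row at a time:
  s_1 = 0 + 1 + 0 + 0 + 1 + 0 + 0 + 0 = 2 ≡ 0 (mod 2).
  s_2 = 0 + 1 + 1 + 1 + 1 + 0 + 0 + 0 = 4 ≡ 0 (mod 2).
  s_3 = 1 + 1 + 1 + 1 + 0 + 0 + 0 + 0 = 4 ≡ 0 (mod 2).
  s_4 = 1 + 1 + 1 + 1 + 1 + 0 + 0 + 0 = 5 ≡ 1 (mod 2).
s = (0, 0, 0, 1)^T — this equals column 1 of H (binary 0001), so error is at position 1.
Correct: flip bit 1 of r = 111011101001000 to get c = 011011101001000.


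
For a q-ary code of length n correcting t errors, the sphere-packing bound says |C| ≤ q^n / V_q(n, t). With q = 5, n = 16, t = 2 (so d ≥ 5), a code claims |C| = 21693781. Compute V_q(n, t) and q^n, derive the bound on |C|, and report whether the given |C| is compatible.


V_q(n, t) = 1985, q^n = 152587890625, Hamming bound = 76870473, |C| = 21693781 ≤ bound (satisfied).

Step 1: Compute V_q(n, t) = Σ_{j=0}^2 C(n, j) (q−1)^j.
  j = 0: C(16,0)·(4)^0 = 1·1 = 1.
  j = 1: C(16,1)·(4)^1 = 16·4 = 64.
  j = 2: C(16,2)·(4)^2 = 120·16 = 1920.
  V_q(n, t) = 1 + 64 + 1920 = 1985.
Step 2: q^n = 5^16 = 152587890625.
Step 3: Hamming bound ⌊q^n / V_q(n,t)⌋ = ⌊152587890625/1985⌋ = 76870473.
Step 4: Compare |C| = 21693781 to 76870473: satisfied.
The claimed |C| lies below the Hamming bound.


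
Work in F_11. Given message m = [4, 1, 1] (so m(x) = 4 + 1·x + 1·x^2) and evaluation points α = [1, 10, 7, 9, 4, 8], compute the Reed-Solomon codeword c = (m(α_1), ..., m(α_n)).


c = [6, 4, 5, 6, 2, 10]

Message polynomial: m(x) = 4 + 1·x + 1·x^2 (mod 11).
For each evaluation point α_i, compute m(α_i) mod 11:
  α_1 = 1: Horner steps 1 → 2 → 6, so m(1) = 6.
  α_2 = 10: Horner steps 1 → 0 → 4, so m(10) = 4.
  α_3 = 7: Horner steps 1 → 8 → 5, so m(7) = 5.
  α_4 = 9: Horner steps 1 → 10 → 6, so m(9) = 6.
  α_5 = 4: Horner steps 1 → 5 → 2, so m(4) = 2.
  α_6 = 8: Horner steps 1 → 9 → 10, so m(8) = 10.
Codeword c = [6, 4, 5, 6, 2, 10] ∈ F_11^6.


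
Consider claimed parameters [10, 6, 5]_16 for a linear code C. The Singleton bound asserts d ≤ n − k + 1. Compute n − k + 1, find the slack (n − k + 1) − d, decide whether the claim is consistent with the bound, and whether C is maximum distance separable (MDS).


Singleton RHS = n − k + 1 = 5, slack = 0, bound satisfied, MDS.

Singleton bound: d ≤ n − k + 1.
Here n = 10, k = 6, so n − k + 1 = 5.
Given d = 5, check d ≤ 5: YES.
Slack = (n − k + 1) − d = 0.
The code is MDS (slack = 0).
Description: the claimed parameters are [10, 6, 5]_16; such a code would be MDS (meets Singleton bound).


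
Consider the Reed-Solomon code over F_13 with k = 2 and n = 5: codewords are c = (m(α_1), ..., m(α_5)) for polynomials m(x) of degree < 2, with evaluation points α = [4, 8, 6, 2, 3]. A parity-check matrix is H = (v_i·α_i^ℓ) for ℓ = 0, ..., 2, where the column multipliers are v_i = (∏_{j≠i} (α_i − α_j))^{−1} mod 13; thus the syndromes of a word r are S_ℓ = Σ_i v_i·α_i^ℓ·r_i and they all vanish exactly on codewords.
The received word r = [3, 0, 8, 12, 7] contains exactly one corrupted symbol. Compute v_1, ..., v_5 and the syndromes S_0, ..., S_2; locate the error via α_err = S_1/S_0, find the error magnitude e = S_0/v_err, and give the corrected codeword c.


S = (3, 6, 12), error at position 4, error magnitude e = 1, c = [3, 0, 8, 11, 7].

Step 1: column multipliers v_i = (∏_{j≠i}(α_i − α_j))^{−1} mod 13.
  i = 1 (α = 4): (4−8)(4−6)(4−2)(4−3) = (−4)·(−2)·2·1 = 16 ≡ 3, so v_1 = 3^{−1} = 9 (mod 13).
  i = 2 (α = 8): (8−4)(8−6)(8−2)(8−3) = 4·2·6·5 = 240 ≡ 6, so v_2 = 6^{−1} = 11 (mod 13).
  i = 3 (α = 6): (6−4)(6−8)(6−2)(6−3) = 2·(−2)·4·3 = −48 ≡ 4, so v_3 = 4^{−1} = 10 (mod 13).
  i = 4 (α = 2): (2−4)(2−8)(2−6)(2−3) = (−2)·(−6)·(−4)·(−1) = 48 ≡ 9, so v_4 = 9^{−1} = 3 (mod 13).
  i = 5 (α = 3): (3−4)(3−8)(3−6)(3−2) = (−1)·(−5)·(−3)·1 = −15 ≡ 11, so v_5 = 11^{−1} = 6 (mod 13).
  v = [9, 11, 10, 3, 6].
Step 2: syndromes of r = [3, 0, 8, 12, 7] (all sums mod 13).
  S_0 = Σ v_i r_i = 9·3 + 11·0 + 10·8 + 3·12 + 6·7 = 185 ≡ 3.
  S_1 = Σ v_i α_i r_i = 9·4·3 + 11·8·0 + 10·6·8 + 3·2·12 + 6·3·7 = 786 ≡ 6.
  α_i^2 mod 13 = [3, 12, 10, 4, 9].
  S_2 = Σ v_i α_i^2 r_i = 9·3·3 + 11·12·0 + 10·10·8 + 3·4·12 + 6·9·7 = 1403 ≡ 12.
  S = (3, 6, 12) ≠ 0, so r is not a codeword (an error is present).
Step 3: locate the error. For a single error e at position i, S_ℓ = v_i·e·α_i^ℓ, so α_err = S_1/S_0.
  S_0^{−1} = 3^{−1} = 9 (mod 13), so α_err = 6·9 = 54 ≡ 2 = α_4. Error position i = 4.
  Consistency check: S_2/S_1 = 12·11 = 132 ≡ 2 = α_err ✓ (single-error assumption holds).
Step 4: error magnitude e = S_0/v_4 = S_0·∏_{j≠4}(α_4 − α_j) = 3·9 = 27 ≡ 1 (mod 13).
Step 5: correct position 4: c_4 = r_4 − e = 12 − 1 ≡ 11 (mod 13). Hence c = [3, 0, 8, 11, 7].
  Check: interpolating c through the α_i gives m(x) = 6 + 9·x (degree < 2) with m(α_i) = c_i for every i, so c is indeed a codeword.


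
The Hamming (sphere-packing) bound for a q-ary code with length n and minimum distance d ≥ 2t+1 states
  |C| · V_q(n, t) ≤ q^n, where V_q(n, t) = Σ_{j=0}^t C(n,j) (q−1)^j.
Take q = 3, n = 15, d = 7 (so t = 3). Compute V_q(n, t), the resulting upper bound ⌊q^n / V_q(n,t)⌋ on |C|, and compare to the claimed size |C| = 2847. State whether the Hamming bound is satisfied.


V_q(n, t) = 4091, q^n = 14348907, Hamming bound = 3507, |C| = 2847 ≤ bound (satisfied).

Step 1: Compute V_q(n, t) = Σ_{j=0}^3 C(n, j) (q−1)^j.
  j = 0: C(15,0)·(2)^0 = 1·1 = 1.
  j = 1: C(15,1)·(2)^1 = 15·2 = 30.
  j = 2: C(15,2)·(2)^2 = 105·4 = 420.
  j = 3: C(15,3)·(2)^3 = 455·8 = 3640.
  V_q(n, t) = 1 + 30 + 420 + 3640 = 4091.
Step 2: q^n = 3^15 = 14348907.
Step 3: Hamming bound ⌊q^n / V_q(n,t)⌋ = ⌊14348907/4091⌋ = 3507.
Step 4: Compare |C| = 2847 to 3507: satisfied.
The claimed |C| lies below the Hamming bound.


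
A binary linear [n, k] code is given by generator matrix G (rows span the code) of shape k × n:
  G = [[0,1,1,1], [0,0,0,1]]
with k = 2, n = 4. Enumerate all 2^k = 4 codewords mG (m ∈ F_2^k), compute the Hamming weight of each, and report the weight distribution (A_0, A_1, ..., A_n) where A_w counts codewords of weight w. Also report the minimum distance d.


Weight distribution: A_0 = 1, A_1 = 1, A_2 = 1, A_3 = 1. Minimum distance d = 1.

Enumerate all 2^2 = 4 messages m ∈ F_2^2.
For each, compute codeword c = mG in F_2^4, then tally its weight.
  m = 00 → c = 0000, weight = 0.
  m = 10 → c = 0111, weight = 3.
  m = 01 → c = 0001, weight = 1.
  m = 11 → c = 0110, weight = 2.
Tally weights:
  weight 0: 1 codewords.
  weight 1: 1 codewords.
  weight 2: 1 codewords.
  weight 3: 1 codewords.
Minimum distance d = smallest w > 0 with A_w > 0 = 1.
Sanity: Σ A_w = 4 = 2^2 = 4 ✓.


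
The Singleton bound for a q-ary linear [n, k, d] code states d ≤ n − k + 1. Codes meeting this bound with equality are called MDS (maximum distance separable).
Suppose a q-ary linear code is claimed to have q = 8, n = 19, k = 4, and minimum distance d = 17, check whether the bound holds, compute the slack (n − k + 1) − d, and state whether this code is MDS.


Singleton RHS = n − k + 1 = 16, slack = -1, bound violated (no such code; not MDS).

Singleton bound: d ≤ n − k + 1.
Here n = 19, k = 4, so n − k + 1 = 16.
Given d = 17, check d ≤ 16: NO.
Slack = (n − k + 1) − d = -1.
The slack is negative: d = 17 exceeds n − k + 1 = 16 by 1, so the Singleton bound is violated and no linear [19, 4, 17]_8 code can exist. In particular it is not MDS (MDS requires d = n − k + 1 exactly).
Description: the claimed parameters are [19, 4, 17]_8; such a code would be impossible (violates the Singleton bound).


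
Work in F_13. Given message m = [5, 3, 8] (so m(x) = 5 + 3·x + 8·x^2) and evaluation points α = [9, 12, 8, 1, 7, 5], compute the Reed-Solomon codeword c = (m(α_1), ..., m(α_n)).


c = [4, 10, 8, 3, 2, 12]

Message polynomial: m(x) = 5 + 3·x + 8·x^2 (mod 13).
For each evaluation point α_i, compute m(α_i) mod 13:
  α_1 = 9: Horner steps 8 → 10 → 4, so m(9) = 4.
  α_2 = 12: Horner steps 8 → 8 → 10, so m(12) = 10.
  α_3 = 8: Horner steps 8 → 2 → 8, so m(8) = 8.
  α_4 = 1: Horner steps 8 → 11 → 3, so m(1) = 3.
  α_5 = 7: Horner steps 8 → 7 → 2, so m(7) = 2.
  α_6 = 5: Horner steps 8 → 4 → 12, so m(5) = 12.
Codeword c = [4, 10, 8, 3, 2, 12] ∈ F_13^6.


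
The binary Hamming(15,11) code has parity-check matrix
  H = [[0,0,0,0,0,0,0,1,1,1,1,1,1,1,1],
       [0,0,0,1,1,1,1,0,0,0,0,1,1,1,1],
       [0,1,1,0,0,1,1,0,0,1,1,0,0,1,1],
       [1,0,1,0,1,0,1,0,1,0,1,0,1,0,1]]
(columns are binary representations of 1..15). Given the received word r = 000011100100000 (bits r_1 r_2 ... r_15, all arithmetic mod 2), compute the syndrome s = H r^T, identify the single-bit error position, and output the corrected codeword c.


s = (1, 1, 1, 0)^T, error position = 14, corrected codeword c = 000011100100010

Compute s = H r^T mod 2 one row at a time:
  s_1 = 0 + 0 + 1 + 0 + 0 + 0 + 0 + 0 = 1 ≡ 1 (mod 2).
  s_2 = 0 + 1 + 1 + 1 + 0 + 0 + 0 + 0 = 3 ≡ 1 (mod 2).
  s_3 = 0 + 0 + 1 + 1 + 1 + 0 + 0 + 0 = 3 ≡ 1 (mod 2).
  s_4 = 0 + 0 + 1 + 1 + 0 + 0 + 0 + 0 = 2 ≡ 0 (mod 2).
s = (1, 1, 1, 0)^T — this equals column 14 of H (binary 1110), so error is at position 14.
Correct: flip bit 14 of r = 000011100100000 to get c = 000011100100010.


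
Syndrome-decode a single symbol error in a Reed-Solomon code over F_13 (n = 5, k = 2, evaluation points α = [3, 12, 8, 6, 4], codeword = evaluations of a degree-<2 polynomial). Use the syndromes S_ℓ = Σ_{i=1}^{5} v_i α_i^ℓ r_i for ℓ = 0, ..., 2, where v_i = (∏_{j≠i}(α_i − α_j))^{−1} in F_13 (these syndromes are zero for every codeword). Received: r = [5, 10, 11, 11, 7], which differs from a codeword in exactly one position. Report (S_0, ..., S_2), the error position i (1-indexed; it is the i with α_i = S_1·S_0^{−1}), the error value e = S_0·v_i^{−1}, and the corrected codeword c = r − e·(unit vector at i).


S = (1, 8, 12), error at position 3, error magnitude e = 9, c = [5, 10, 2, 11, 7].

Step 1: column multipliers v_i = (∏_{j≠i}(α_i − α_j))^{−1} mod 13.
  i = 1 (α = 3): (3−12)(3−8)(3−6)(3−4) = (−9)·(−5)·(−3)·(−1) = 135 ≡ 5, so v_1 = 5^{−1} = 8 (mod 13).
  i = 2 (α = 12): (12−3)(12−8)(12−6)(12−4) = 9·4·6·8 = 1728 ≡ 12, so v_2 = 12^{−1} = 12 (mod 13).
  i = 3 (α = 8): (8−3)(8−12)(8−6)(8−4) = 5·(−4)·2·4 = −160 ≡ 9, so v_3 = 9^{−1} = 3 (mod 13).
  i = 4 (α = 6): (6−3)(6−12)(6−8)(6−4) = 3·(−6)·(−2)·2 = 72 ≡ 7, so v_4 = 7^{−1} = 2 (mod 13).
  i = 5 (α = 4): (4−3)(4−12)(4−8)(4−6) = 1·(−8)·(−4)·(−2) = −64 ≡ 1, so v_5 = 1^{−1} = 1 (mod 13).
  v = [8, 12, 3, 2, 1].
Step 2: syndromes of r = [5, 10, 11, 11, 7] (all sums mod 13).
  S_0 = Σ v_i r_i = 8·5 + 12·10 + 3·11 + 2·11 + 1·7 = 222 ≡ 1.
  S_1 = Σ v_i α_i r_i = 8·3·5 + 12·12·10 + 3·8·11 + 2·6·11 + 1·4·7 = 1984 ≡ 8.
  α_i^2 mod 13 = [9, 1, 12, 10, 3].
  S_2 = Σ v_i α_i^2 r_i = 8·9·5 + 12·1·10 + 3·12·11 + 2·10·11 + 1·3·7 = 1117 ≡ 12.
  S = (1, 8, 12) ≠ 0, so r is not a codeword (an error is present).
Step 3: locate the error. For a single error e at position i, S_ℓ = v_i·e·α_i^ℓ, so α_err = S_1/S_0.
  S_0^{−1} = 1^{−1} = 1 (mod 13), so α_err = 8·1 = 8 ≡ 8 = α_3. Error position i = 3.
  Consistency check: S_2/S_1 = 12·5 = 60 ≡ 8 = α_err ✓ (single-error assumption holds).
Step 4: error magnitude e = S_0/v_3 = S_0·∏_{j≠3}(α_3 − α_j) = 1·9 = 9 ≡ 9 (mod 13).
Step 5: correct position 3: c_3 = r_3 − e = 11 − 9 ≡ 2 (mod 13). Hence c = [5, 10, 2, 11, 7].
  Check: interpolating c through the α_i gives m(x) = 12 + 2·x (degree < 2) with m(α_i) = c_i for every i, so c is indeed a codeword.


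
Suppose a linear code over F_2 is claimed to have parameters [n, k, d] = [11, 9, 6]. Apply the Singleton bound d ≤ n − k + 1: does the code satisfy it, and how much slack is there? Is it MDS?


Singleton RHS = n − k + 1 = 3, slack = -3, bound violated (no such code; not MDS).

Singleton bound: d ≤ n − k + 1.
Here n = 11, k = 9, so n − k + 1 = 3.
Given d = 6, check d ≤ 3: NO.
Slack = (n − k + 1) − d = -3.
The slack is negative: d = 6 exceeds n − k + 1 = 3 by 3, so the Singleton bound is violated and no linear [11, 9, 6]_2 code can exist. In particular it is not MDS (MDS requires d = n − k + 1 exactly).
Description: the claimed parameters are [11, 9, 6]_2; such a code would be impossible (violates the Singleton bound).


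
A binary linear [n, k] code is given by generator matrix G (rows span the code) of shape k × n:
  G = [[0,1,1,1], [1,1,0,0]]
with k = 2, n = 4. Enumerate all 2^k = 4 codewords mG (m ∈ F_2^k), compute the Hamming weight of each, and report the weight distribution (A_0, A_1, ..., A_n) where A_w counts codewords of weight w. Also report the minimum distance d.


Weight distribution: A_0 = 1, A_2 = 1, A_3 = 2. Minimum distance d = 2.

Enumerate all 2^2 = 4 messages m ∈ F_2^2.
For each, compute codeword c = mG in F_2^4, then tally its weight.
  m = 00 → c = 0000, weight = 0.
  m = 10 → c = 0111, weight = 3.
  m = 01 → c = 1100, weight = 2.
  m = 11 → c = 1011, weight = 3.
Tally weights:
  weight 0: 1 codewords.
  weight 2: 1 codewords.
  weight 3: 2 codewords.
Minimum distance d = smallest w > 0 with A_w > 0 = 2.
Sanity: Σ A_w = 4 = 2^2 = 4 ✓.


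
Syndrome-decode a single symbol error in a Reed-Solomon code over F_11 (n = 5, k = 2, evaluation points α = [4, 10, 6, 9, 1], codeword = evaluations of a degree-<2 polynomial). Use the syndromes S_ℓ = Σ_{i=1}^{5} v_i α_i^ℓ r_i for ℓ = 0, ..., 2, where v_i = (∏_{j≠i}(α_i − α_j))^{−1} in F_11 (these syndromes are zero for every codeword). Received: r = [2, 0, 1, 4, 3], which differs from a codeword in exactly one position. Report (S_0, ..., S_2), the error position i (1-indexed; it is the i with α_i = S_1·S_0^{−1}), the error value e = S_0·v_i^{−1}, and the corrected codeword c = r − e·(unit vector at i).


S = (4, 2, 1), error at position 3, error magnitude e = 7, c = [2, 0, 5, 4, 3].

Step 1: column multipliers v_i = (∏_{j≠i}(α_i − α_j))^{−1} mod 11.
  i = 1 (α = 4): (4−10)(4−6)(4−9)(4−1) = (−6)·(−2)·(−5)·3 = −180 ≡ 7, so v_1 = 7^{−1} = 8 (mod 11).
  i = 2 (α = 10): (10−4)(10−6)(10−9)(10−1) = 6·4·1·9 = 216 ≡ 7, so v_2 = 7^{−1} = 8 (mod 11).
  i = 3 (α = 6): (6−4)(6−10)(6−9)(6−1) = 2·(−4)·(−3)·5 = 120 ≡ 10, so v_3 = 10^{−1} = 10 (mod 11).
  i = 4 (α = 9): (9−4)(9−10)(9−6)(9−1) = 5·(−1)·3·8 = −120 ≡ 1, so v_4 = 1^{−1} = 1 (mod 11).
  i = 5 (α = 1): (1−4)(1−10)(1−6)(1−9) = (−3)·(−9)·(−5)·(−8) = 1080 ≡ 2, so v_5 = 2^{−1} = 6 (mod 11).
  v = [8, 8, 10, 1, 6].
Step 2: syndromes of r = [2, 0, 1, 4, 3] (all sums mod 11).
  S_0 = Σ v_i r_i = 8·2 + 8·0 + 10·1 + 1·4 + 6·3 = 48 ≡ 4.
  S_1 = Σ v_i α_i r_i = 8·4·2 + 8·10·0 + 10·6·1 + 1·9·4 + 6·1·3 = 178 ≡ 2.
  α_i^2 mod 11 = [5, 1, 3, 4, 1].
  S_2 = Σ v_i α_i^2 r_i = 8·5·2 + 8·1·0 + 10·3·1 + 1·4·4 + 6·1·3 = 144 ≡ 1.
  S = (4, 2, 1) ≠ 0, so r is not a codeword (an error is present).
Step 3: locate the error. For a single error e at position i, S_ℓ = v_i·e·α_i^ℓ, so α_err = S_1/S_0.
  S_0^{−1} = 4^{−1} = 3 (mod 11), so α_err = 2·3 = 6 ≡ 6 = α_3. Error position i = 3.
  Consistency check: S_2/S_1 = 1·6 = 6 ≡ 6 = α_err ✓ (single-error assumption holds).
Step 4: error magnitude e = S_0/v_3 = S_0·∏_{j≠3}(α_3 − α_j) = 4·10 = 40 ≡ 7 (mod 11).
Step 5: correct position 3: c_3 = r_3 − e = 1 − 7 ≡ 5 (mod 11). Hence c = [2, 0, 5, 4, 3].
  Check: interpolating c through the α_i gives m(x) = 7 + 7·x (degree < 2) with m(α_i) = c_i for every i, so c is indeed a codeword.


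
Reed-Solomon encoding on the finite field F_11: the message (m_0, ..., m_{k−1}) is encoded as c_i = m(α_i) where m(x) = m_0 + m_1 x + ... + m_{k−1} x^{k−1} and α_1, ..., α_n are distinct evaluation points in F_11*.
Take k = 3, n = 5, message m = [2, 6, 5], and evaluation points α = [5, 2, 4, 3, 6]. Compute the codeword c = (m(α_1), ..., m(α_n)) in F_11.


c = [3, 1, 7, 10, 9]

Message polynomial: m(x) = 2 + 6·x + 5·x^2 (mod 11).
For each evaluation point α_i, compute m(α_i) mod 11:
  α_1 = 5: Horner steps 5 → 9 → 3, so m(5) = 3.
  α_2 = 2: Horner steps 5 → 5 → 1, so m(2) = 1.
  α_3 = 4: Horner steps 5 → 4 → 7, so m(4) = 7.
  α_4 = 3: Horner steps 5 → 10 → 10, so m(3) = 10.
  α_5 = 6: Horner steps 5 → 3 → 9, so m(6) = 9.
Codeword c = [3, 1, 7, 10, 9] ∈ F_11^5.


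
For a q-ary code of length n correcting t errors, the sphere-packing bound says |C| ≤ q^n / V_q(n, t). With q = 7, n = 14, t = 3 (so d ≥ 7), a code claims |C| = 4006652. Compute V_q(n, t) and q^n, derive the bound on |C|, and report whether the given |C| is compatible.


V_q(n, t) = 81985, q^n = 678223072849, Hamming bound = 8272526, |C| = 4006652 ≤ bound (satisfied).

Step 1: Compute V_q(n, t) = Σ_{j=0}^3 C(n, j) (q−1)^j.
  j = 0: C(14,0)·(6)^0 = 1·1 = 1.
  j = 1: C(14,1)·(6)^1 = 14·6 = 84.
  j = 2: C(14,2)·(6)^2 = 91·36 = 3276.
  j = 3: C(14,3)·(6)^3 = 364·216 = 78624.
  V_q(n, t) = 1 + 84 + 3276 + 78624 = 81985.
Step 2: q^n = 7^14 = 678223072849.
Step 3: Hamming bound ⌊q^n / V_q(n,t)⌋ = ⌊678223072849/81985⌋ = 8272526.
Step 4: Compare |C| = 4006652 to 8272526: satisfied.
The claimed |C| lies below the Hamming bound.


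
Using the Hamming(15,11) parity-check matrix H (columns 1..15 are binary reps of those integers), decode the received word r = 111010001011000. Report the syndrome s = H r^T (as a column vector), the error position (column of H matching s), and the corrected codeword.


s = (1, 0, 1, 1)^T, error position = 11, corrected codeword c = 111010001001000

Compute s = H r^T mod 2 one row at a time:
  s_1 = 0 + 1 + 0 + 1 + 1 + 0 + 0 + 0 = 3 ≡ 1 (mod 2).
  s_2 = 0 + 1 + 0 + 0 + 1 + 0 + 0 + 0 = 2 ≡ 0 (mod 2).
  s_3 = 1 + 1 + 0 + 0 + 0 + 1 + 0 + 0 = 3 ≡ 1 (mod 2).
  s_4 = 1 + 1 + 1 + 0 + 1 + 1 + 0 + 0 = 5 ≡ 1 (mod 2).
s = (1, 0, 1, 1)^T — this equals column 11 of H (binary 1011), so error is at position 11.
Correct: flip bit 11 of r = 111010001011000 to get c = 111010001001000.


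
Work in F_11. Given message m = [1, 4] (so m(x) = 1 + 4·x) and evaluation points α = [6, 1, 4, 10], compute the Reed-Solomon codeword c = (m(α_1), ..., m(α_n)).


c = [3, 5, 6, 8]

Message polynomial: m(x) = 1 + 4·x (mod 11).
For each evaluation point α_i, compute m(α_i) mod 11:
  α_1 = 6: Horner steps 4 → 3, so m(6) = 3.
  α_2 = 1: Horner steps 4 → 5, so m(1) = 5.
  α_3 = 4: Horner steps 4 → 6, so m(4) = 6.
  α_4 = 10: Horner steps 4 → 8, so m(10) = 8.
Codeword c = [3, 5, 6, 8] ∈ F_11^4.


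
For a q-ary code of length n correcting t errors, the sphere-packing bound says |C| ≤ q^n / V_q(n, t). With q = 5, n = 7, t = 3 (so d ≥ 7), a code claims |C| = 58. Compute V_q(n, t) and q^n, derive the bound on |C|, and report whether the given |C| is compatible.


V_q(n, t) = 2605, q^n = 78125, Hamming bound = 29, |C| = 58 > bound (violated).

Step 1: Compute V_q(n, t) = Σ_{j=0}^3 C(n, j) (q−1)^j.
  j = 0: C(7,0)·(4)^0 = 1·1 = 1.
  j = 1: C(7,1)·(4)^1 = 7·4 = 28.
  j = 2: C(7,2)·(4)^2 = 21·16 = 336.
  j = 3: C(7,3)·(4)^3 = 35·64 = 2240.
  V_q(n, t) = 1 + 28 + 336 + 2240 = 2605.
Step 2: q^n = 5^7 = 78125.
Step 3: Hamming bound ⌊q^n / V_q(n,t)⌋ = ⌊78125/2605⌋ = 29.
Step 4: Compare |C| = 58 to 29: violated.
The claimed |C| lies above the Hamming bound, so no 5-ary code of length 7 with d ≥ 7 can have 58 codewords.


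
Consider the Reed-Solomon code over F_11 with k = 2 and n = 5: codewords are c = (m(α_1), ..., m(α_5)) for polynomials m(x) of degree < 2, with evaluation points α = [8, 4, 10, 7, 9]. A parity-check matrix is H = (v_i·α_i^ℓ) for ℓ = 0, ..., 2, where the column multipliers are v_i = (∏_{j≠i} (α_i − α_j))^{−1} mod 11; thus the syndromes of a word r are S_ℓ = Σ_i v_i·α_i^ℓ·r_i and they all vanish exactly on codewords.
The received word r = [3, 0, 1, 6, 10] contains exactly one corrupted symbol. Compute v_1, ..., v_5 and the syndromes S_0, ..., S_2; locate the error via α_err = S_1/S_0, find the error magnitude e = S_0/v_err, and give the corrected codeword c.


S = (9, 6, 4), error at position 1, error magnitude e = 6, c = [8, 0, 1, 6, 10].

Step 1: column multipliers v_i = (∏_{j≠i}(α_i − α_j))^{−1} mod 11.
  i = 1 (α = 8): (8−4)(8−10)(8−7)(8−9) = 4·(−2)·1·(−1) = 8 ≡ 8, so v_1 = 8^{−1} = 7 (mod 11).
  i = 2 (α = 4): (4−8)(4−10)(4−7)(4−9) = (−4)·(−6)·(−3)·(−5) = 360 ≡ 8, so v_2 = 8^{−1} = 7 (mod 11).
  i = 3 (α = 10): (10−8)(10−4)(10−7)(10−9) = 2·6·3·1 = 36 ≡ 3, so v_3 = 3^{−1} = 4 (mod 11).
  i = 4 (α = 7): (7−8)(7−4)(7−10)(7−9) = (−1)·3·(−3)·(−2) = −18 ≡ 4, so v_4 = 4^{−1} = 3 (mod 11).
  i = 5 (α = 9): (9−8)(9−4)(9−10)(9−7) = 1·5·(−1)·2 = −10 ≡ 1, so v_5 = 1^{−1} = 1 (mod 11).
  v = [7, 7, 4, 3, 1].
Step 2: syndromes of r = [3, 0, 1, 6, 10] (all sums mod 11).
  S_0 = Σ v_i r_i = 7·3 + 7·0 + 4·1 + 3·6 + 1·10 = 53 ≡ 9.
  S_1 = Σ v_i α_i r_i = 7·8·3 + 7·4·0 + 4·10·1 + 3·7·6 + 1·9·10 = 424 ≡ 6.
  α_i^2 mod 11 = [9, 5, 1, 5, 4].
  S_2 = Σ v_i α_i^2 r_i = 7·9·3 + 7·5·0 + 4·1·1 + 3·5·6 + 1·4·10 = 323 ≡ 4.
  S = (9, 6, 4) ≠ 0, so r is not a codeword (an error is present).
Step 3: locate the error. For a single error e at position i, S_ℓ = v_i·e·α_i^ℓ, so α_err = S_1/S_0.
  S_0^{−1} = 9^{−1} = 5 (mod 11), so α_err = 6·5 = 30 ≡ 8 = α_1. Error position i = 1.
  Consistency check: S_2/S_1 = 4·2 = 8 ≡ 8 = α_err ✓ (single-error assumption holds).
Step 4: error magnitude e = S_0/v_1 = S_0·∏_{j≠1}(α_1 − α_j) = 9·8 = 72 ≡ 6 (mod 11).
Step 5: correct position 1: c_1 = r_1 − e = 3 − 6 ≡ 8 (mod 11). Hence c = [8, 0, 1, 6, 10].
  Check: interpolating c through the α_i gives m(x) = 3 + 2·x (degree < 2) with m(α_i) = c_i for every i, so c is indeed a codeword.


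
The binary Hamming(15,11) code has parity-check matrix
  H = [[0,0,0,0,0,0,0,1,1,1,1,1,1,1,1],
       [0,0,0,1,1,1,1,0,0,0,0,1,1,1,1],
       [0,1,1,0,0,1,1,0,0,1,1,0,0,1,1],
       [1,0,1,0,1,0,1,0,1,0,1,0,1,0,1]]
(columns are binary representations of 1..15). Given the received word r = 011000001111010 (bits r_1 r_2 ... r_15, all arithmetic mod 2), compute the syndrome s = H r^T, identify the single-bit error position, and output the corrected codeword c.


s = (1, 0, 1, 1)^T, error position = 11, corrected codeword c = 011000001101010

Compute s = H r^T mod 2 one row at a time:
  s_1 = 0 + 1 + 1 + 1 + 1 + 0 + 1 + 0 = 5 ≡ 1 (mod 2).
  s_2 = 0 + 0 + 0 + 0 + 1 + 0 + 1 + 0 = 2 ≡ 0 (mod 2).
  s_3 = 1 + 1 + 0 + 0 + 1 + 1 + 1 + 0 = 5 ≡ 1 (mod 2).
  s_4 = 0 + 1 + 0 + 0 + 1 + 1 + 0 + 0 = 3 ≡ 1 (mod 2).
s = (1, 0, 1, 1)^T — this equals column 11 of H (binary 1011), so error is at position 11.
Correct: flip bit 11 of r = 011000001111010 to get c = 011000001101010.


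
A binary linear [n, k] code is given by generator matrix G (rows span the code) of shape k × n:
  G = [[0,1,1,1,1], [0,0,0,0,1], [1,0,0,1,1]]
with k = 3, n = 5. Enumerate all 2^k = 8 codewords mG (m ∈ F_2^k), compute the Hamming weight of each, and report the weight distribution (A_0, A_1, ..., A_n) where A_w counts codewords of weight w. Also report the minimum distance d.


Weight distribution: A_0 = 1, A_1 = 1, A_2 = 1, A_3 = 3, A_4 = 2. Minimum distance d = 1.

Enumerate all 2^3 = 8 messages m ∈ F_2^3.
For each, compute codeword c = mG in F_2^5, then tally its weight.
  m = 000 → c = 00000, weight = 0.
  m = 100 → c = 01111, weight = 4.
  m = 010 → c = 00001, weight = 1.
  m = 110 → c = 01110, weight = 3.
  m = 001 → c = 10011, weight = 3.
  m = 101 → c = 11100, weight = 3.
  m = 011 → c = 10010, weight = 2.
  m = 111 → c = 11101, weight = 4.
Tally weights:
  weight 0: 1 codewords.
  weight 1: 1 codewords.
  weight 2: 1 codewords.
  weight 3: 3 codewords.
  weight 4: 2 codewords.
Minimum distance d = smallest w > 0 with A_w > 0 = 1.
Sanity: Σ A_w = 8 = 2^3 = 8 ✓.


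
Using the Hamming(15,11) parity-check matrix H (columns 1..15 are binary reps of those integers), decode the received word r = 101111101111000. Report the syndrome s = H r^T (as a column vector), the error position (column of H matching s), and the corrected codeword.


s = (0, 1, 1, 0)^T, error position = 6, corrected codeword c = 101110101111000

Compute s = H r^T mod 2 one row at a time:
  s_1 = 0 + 1 + 1 + 1 + 1 + 0 + 0 + 0 = 4 ≡ 0 (mod 2).
  s_2 = 1 + 1 + 1 + 1 + 1 + 0 + 0 + 0 = 5 ≡ 1 (mod 2).
  s_3 = 0 + 1 + 1 + 1 + 1 + 1 + 0 + 0 = 5 ≡ 1 (mod 2).
  s_4 = 1 + 1 + 1 + 1 + 1 + 1 + 0 + 0 = 6 ≡ 0 (mod 2).
s = (0, 1, 1, 0)^T — this equals column 6 of H (binary 0110), so error is at position 6.
Correct: flip bit 6 of r = 101111101111000 to get c = 101110101111000.


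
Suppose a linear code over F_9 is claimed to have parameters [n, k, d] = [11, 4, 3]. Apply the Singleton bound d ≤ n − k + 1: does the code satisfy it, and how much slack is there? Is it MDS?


Singleton RHS = n − k + 1 = 8, slack = 5, bound satisfied, not MDS.

Singleton bound: d ≤ n − k + 1.
Here n = 11, k = 4, so n − k + 1 = 8.
Given d = 3, check d ≤ 8: YES.
Slack = (n − k + 1) − d = 5.
The code is NOT MDS (slack = 5 > 0).
Description: the claimed parameters are [11, 4, 3]_9; such a code would be non-MDS.


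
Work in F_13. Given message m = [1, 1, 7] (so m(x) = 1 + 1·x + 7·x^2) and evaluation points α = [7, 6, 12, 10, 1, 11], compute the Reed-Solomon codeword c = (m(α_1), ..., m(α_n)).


c = [0, 12, 7, 9, 9, 1]

Message polynomial: m(x) = 1 + 1·x + 7·x^2 (mod 13).
For each evaluation point α_i, compute m(α_i) mod 13:
  α_1 = 7: Horner steps 7 → 11 → 0, so m(7) = 0.
  α_2 = 6: Horner steps 7 → 4 → 12, so m(6) = 12.
  α_3 = 12: Horner steps 7 → 7 → 7, so m(12) = 7.
  α_4 = 10: Horner steps 7 → 6 → 9, so m(10) = 9.
  α_5 = 1: Horner steps 7 → 8 → 9, so m(1) = 9.
  α_6 = 11: Horner steps 7 → 0 → 1, so m(11) = 1.
Codeword c = [0, 12, 7, 9, 9, 1] ∈ F_13^6.


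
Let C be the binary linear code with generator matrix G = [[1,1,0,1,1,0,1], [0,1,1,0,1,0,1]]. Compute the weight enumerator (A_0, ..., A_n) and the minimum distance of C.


Weight distribution: A_0 = 1, A_3 = 1, A_4 = 1, A_5 = 1. Minimum distance d = 3.

Enumerate all 2^2 = 4 messages m ∈ F_2^2.
For each, compute codeword c = mG in F_2^7, then tally its weight.
  m = 00 → c = 0000000, weight = 0.
  m = 10 → c = 1101101, weight = 5.
  m = 01 → c = 0110101, weight = 4.
  m = 11 → c = 1011000, weight = 3.
Tally weights:
  weight 0: 1 codewords.
  weight 3: 1 codewords.
  weight 4: 1 codewords.
  weight 5: 1 codewords.
Minimum distance d = smallest w > 0 with A_w > 0 = 3.
Sanity: Σ A_w = 4 = 2^2 = 4 ✓.


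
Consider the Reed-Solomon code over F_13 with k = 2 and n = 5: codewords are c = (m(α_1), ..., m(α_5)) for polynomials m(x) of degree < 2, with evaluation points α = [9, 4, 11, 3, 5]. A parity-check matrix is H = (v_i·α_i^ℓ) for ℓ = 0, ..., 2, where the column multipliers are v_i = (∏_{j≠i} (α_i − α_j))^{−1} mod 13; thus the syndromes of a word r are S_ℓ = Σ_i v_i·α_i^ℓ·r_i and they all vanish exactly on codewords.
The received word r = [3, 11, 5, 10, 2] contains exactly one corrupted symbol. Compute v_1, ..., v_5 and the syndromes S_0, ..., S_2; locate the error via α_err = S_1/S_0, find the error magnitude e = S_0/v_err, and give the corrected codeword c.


S = (9, 6, 4), error at position 5, error magnitude e = 3, c = [3, 11, 5, 10, 12].

Step 1: column multipliers v_i = (∏_{j≠i}(α_i − α_j))^{−1} mod 13.
  i = 1 (α = 9): (9−4)(9−11)(9−3)(9−5) = 5·(−2)·6·4 = −240 ≡ 7, so v_1 = 7^{−1} = 2 (mod 13).
  i = 2 (α = 4): (4−9)(4−11)(4−3)(4−5) = (−5)·(−7)·1·(−1) = −35 ≡ 4, so v_2 = 4^{−1} = 10 (mod 13).
  i = 3 (α = 11): (11−9)(11−4)(11−3)(11−5) = 2·7·8·6 = 672 ≡ 9, so v_3 = 9^{−1} = 3 (mod 13).
  i = 4 (α = 3): (3−9)(3−4)(3−11)(3−5) = (−6)·(−1)·(−8)·(−2) = 96 ≡ 5, so v_4 = 5^{−1} = 8 (mod 13).
  i = 5 (α = 5): (5−9)(5−4)(5−11)(5−3) = (−4)·1·(−6)·2 = 48 ≡ 9, so v_5 = 9^{−1} = 3 (mod 13).
  v = [2, 10, 3, 8, 3].
Step 2: syndromes of r = [3, 11, 5, 10, 2] (all sums mod 13).
  S_0 = Σ v_i r_i = 2·3 + 10·11 + 3·5 + 8·10 + 3·2 = 217 ≡ 9.
  S_1 = Σ v_i α_i r_i = 2·9·3 + 10·4·11 + 3·11·5 + 8·3·10 + 3·5·2 = 929 ≡ 6.
  α_i^2 mod 13 = [3, 3, 4, 9, 12].
  S_2 = Σ v_i α_i^2 r_i = 2·3·3 + 10·3·11 + 3·4·5 + 8·9·10 + 3·12·2 = 1200 ≡ 4.
  S = (9, 6, 4) ≠ 0, so r is not a codeword (an error is present).
Step 3: locate the error. For a single error e at position i, S_ℓ = v_i·e·α_i^ℓ, so α_err = S_1/S_0.
  S_0^{−1} = 9^{−1} = 3 (mod 13), so α_err = 6·3 = 18 ≡ 5 = α_5. Error position i = 5.
  Consistency check: S_2/S_1 = 4·11 = 44 ≡ 5 = α_err ✓ (single-error assumption holds).
Step 4: error magnitude e = S_0/v_5 = S_0·∏_{j≠5}(α_5 − α_j) = 9·9 = 81 ≡ 3 (mod 13).
Step 5: correct position 5: c_5 = r_5 − e = 2 − 3 ≡ 12 (mod 13). Hence c = [3, 11, 5, 10, 12].
  Check: interpolating c through the α_i gives m(x) = 7 + 1·x (degree < 2) with m(α_i) = c_i for every i, so c is indeed a codeword.


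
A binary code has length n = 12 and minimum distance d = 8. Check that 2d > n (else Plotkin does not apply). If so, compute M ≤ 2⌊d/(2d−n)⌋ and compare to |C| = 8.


Plotkin bound M ≤ 4; given |C| = 8 > bound (violated).

Check applicability: 2d = 16, n = 12.
2d − n = 4 > 0, so Plotkin applies.
Compute d/(2d−n) = 8/4 ≈ 2.0000.
⌊d/(2d−n)⌋ = 2.
Plotkin bound: M ≤ 2·2 = 4.
Given |C| = 8, check: VIOLATED.
This |C| is above the Plotkin bound, so no binary code with n = 12, d = 8 and 8 codewords exists.


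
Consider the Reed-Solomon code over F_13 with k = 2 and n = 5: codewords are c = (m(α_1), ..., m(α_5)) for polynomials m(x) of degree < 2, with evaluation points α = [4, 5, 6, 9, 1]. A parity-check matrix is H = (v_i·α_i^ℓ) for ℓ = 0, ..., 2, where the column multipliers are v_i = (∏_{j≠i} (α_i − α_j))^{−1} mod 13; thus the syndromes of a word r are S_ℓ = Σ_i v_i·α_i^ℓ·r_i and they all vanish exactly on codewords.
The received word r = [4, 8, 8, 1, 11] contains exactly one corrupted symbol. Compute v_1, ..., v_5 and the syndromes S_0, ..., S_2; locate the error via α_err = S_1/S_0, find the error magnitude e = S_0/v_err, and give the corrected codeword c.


S = (5, 12, 8), error at position 2, error magnitude e = 2, c = [4, 6, 8, 1, 11].

Step 1: column multipliers v_i = (∏_{j≠i}(α_i − α_j))^{−1} mod 13.
  i = 1 (α = 4): (4−5)(4−6)(4−9)(4−1) = (−1)·(−2)·(−5)·3 = −30 ≡ 9, so v_1 = 9^{−1} = 3 (mod 13).
  i = 2 (α = 5): (5−4)(5−6)(5−9)(5−1) = 1·(−1)·(−4)·4 = 16 ≡ 3, so v_2 = 3^{−1} = 9 (mod 13).
  i = 3 (α = 6): (6−4)(6−5)(6−9)(6−1) = 2·1·(−3)·5 = −30 ≡ 9, so v_3 = 9^{−1} = 3 (mod 13).
  i = 4 (α = 9): (9−4)(9−5)(9−6)(9−1) = 5·4·3·8 = 480 ≡ 12, so v_4 = 12^{−1} = 12 (mod 13).
  i = 5 (α = 1): (1−4)(1−5)(1−6)(1−9) = (−3)·(−4)·(−5)·(−8) = 480 ≡ 12, so v_5 = 12^{−1} = 12 (mod 13).
  v = [3, 9, 3, 12, 12].
Step 2: syndromes of r = [4, 8, 8, 1, 11] (all sums mod 13).
  S_0 = Σ v_i r_i = 3·4 + 9·8 + 3·8 + 12·1 + 12·11 = 252 ≡ 5.
  S_1 = Σ v_i α_i r_i = 3·4·4 + 9·5·8 + 3·6·8 + 12·9·1 + 12·1·11 = 792 ≡ 12.
  α_i^2 mod 13 = [3, 12, 10, 3, 1].
  S_2 = Σ v_i α_i^2 r_i = 3·3·4 + 9·12·8 + 3·10·8 + 12·3·1 + 12·1·11 = 1308 ≡ 8.
  S = (5, 12, 8) ≠ 0, so r is not a codeword (an error is present).
Step 3: locate the error. For a single error e at position i, S_ℓ = v_i·e·α_i^ℓ, so α_err = S_1/S_0.
  S_0^{−1} = 5^{−1} = 8 (mod 13), so α_err = 12·8 = 96 ≡ 5 = α_2. Error position i = 2.
  Consistency check: S_2/S_1 = 8·12 = 96 ≡ 5 = α_err ✓ (single-error assumption holds).
Step 4: error magnitude e = S_0/v_2 = S_0·∏_{j≠2}(α_2 − α_j) = 5·3 = 15 ≡ 2 (mod 13).
Step 5: correct position 2: c_2 = r_2 − e = 8 − 2 ≡ 6 (mod 13). Hence c = [4, 6, 8, 1, 11].
  Check: interpolating c through the α_i gives m(x) = 9 + 2·x (degree < 2) with m(α_i) = c_i for every i, so c is indeed a codeword.
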